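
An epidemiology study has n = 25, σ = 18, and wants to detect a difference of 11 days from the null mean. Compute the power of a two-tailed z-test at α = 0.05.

SE = σ/√n = 18/√25 = 3.6. Non-centrality λ = d/SE = 11/3.6 = 3.056. Power ≈ Φ(λ - z_{α/2}) = Φ(3.056 - 1.96) = Φ(1.096) = 0.863.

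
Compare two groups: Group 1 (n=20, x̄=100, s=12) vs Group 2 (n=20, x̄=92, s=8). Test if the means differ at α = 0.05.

Pooled sp = 10.2. t = 2.481, df = 38. Critical t = ±2.024. Reject H₀.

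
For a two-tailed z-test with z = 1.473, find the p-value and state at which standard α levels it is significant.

p = 2·P(Z > |1.473|) = 2·(1 - Φ(1.473)) ≈ 0.1408. Not significant at any standard level.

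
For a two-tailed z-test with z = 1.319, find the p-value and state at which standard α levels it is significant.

p = 2·P(Z > |1.319|) = 2·(1 - Φ(1.319)) ≈ 0.1872. Not significant at any standard level.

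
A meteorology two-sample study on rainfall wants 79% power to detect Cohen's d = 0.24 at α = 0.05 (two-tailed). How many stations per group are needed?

z_{α/2} = 1.96, z_β = Φ⁻¹(0.79) = 0.806. For small effect (d = 0.24): n per group = 2(z_{α/2} + z_β)²/d² = 2(1.96 + 0.806)²/0.24² = 265.7 → 266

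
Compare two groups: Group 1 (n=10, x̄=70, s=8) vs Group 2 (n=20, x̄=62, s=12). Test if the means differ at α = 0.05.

Pooled sp = 10.88. t = 1.899, df = 28. Critical t = ±2.048. Fail to reject H₀.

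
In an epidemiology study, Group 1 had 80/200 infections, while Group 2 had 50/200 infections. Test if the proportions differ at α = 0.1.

p̂₁ = 0.4, p̂₂ = 0.25, pooled p̂ = 0.325. z = 3.203. Critical: ±1.645. Reject H₀.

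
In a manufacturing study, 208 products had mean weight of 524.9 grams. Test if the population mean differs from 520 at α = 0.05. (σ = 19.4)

z = (x̄ - μ₀)/(σ/√n) = (524.9 - 520)/(19.4/√208) = 3.643. Critical value: ±1.96. Since |3.643| > 1.96, Reject H₀.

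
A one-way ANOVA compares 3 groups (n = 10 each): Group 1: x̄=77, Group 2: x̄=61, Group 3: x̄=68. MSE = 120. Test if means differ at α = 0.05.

Grand mean = 68.67. SS_between = 1286.67, MS_between = 643.33. F = 5.361, F_crit ≈ 3.354. Reject H₀.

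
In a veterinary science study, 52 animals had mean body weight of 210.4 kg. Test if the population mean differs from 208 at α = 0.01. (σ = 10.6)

z = (x̄ - μ₀)/(σ/√n) = (210.4 - 208)/(10.6/√52) = 1.633. Critical value: ±2.576. Since |1.633| ≤ 2.576, Fail to reject H₀.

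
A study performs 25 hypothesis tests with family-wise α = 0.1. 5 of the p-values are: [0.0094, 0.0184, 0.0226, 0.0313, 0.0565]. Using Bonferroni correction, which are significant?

Bonferroni α = 0.1/25 = 0.004. None of the given p-values are significant.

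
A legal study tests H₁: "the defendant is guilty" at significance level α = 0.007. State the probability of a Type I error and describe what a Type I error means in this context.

P(Type I error) = α = 0.007. A Type I error is rejecting H₀ when H₀ is actually true (false positive) — here, concluding that the defendant is guilty when in fact this is not the case. Consequence: convicting an innocent person.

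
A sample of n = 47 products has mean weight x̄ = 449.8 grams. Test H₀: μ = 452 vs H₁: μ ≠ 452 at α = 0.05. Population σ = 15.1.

z = (x̄ - μ₀)/(σ/√n) = (449.8 - 452)/(15.1/√47) = -0.999. Critical value: ±1.96. Since |-0.999| ≤ 1.96, Fail to reject H₀.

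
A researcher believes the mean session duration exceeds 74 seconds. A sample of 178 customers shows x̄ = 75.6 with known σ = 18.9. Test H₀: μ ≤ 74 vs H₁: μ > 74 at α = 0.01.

z = 1.129. Critical value: 2.33. Fail to reject H₀.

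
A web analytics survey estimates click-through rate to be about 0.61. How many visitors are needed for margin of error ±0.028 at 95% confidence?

n = z²p(1-p)/E² = 1.96²×0.61×0.39/0.028² = 1165.7 → n = 1166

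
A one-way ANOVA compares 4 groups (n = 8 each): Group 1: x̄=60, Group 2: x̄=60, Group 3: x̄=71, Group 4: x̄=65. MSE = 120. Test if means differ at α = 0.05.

Grand mean = 64.0. SS_between = 656.0, MS_between = 218.67. F = 1.822, F_crit ≈ 2.947. Fail to reject H₀.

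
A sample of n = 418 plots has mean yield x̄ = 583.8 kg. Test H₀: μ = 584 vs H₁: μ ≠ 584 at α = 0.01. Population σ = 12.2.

z = (x̄ - μ₀)/(σ/√n) = (583.8 - 584)/(12.2/√418) = -0.335. Critical value: ±2.576. Since |-0.335| ≤ 2.576, Fail to reject H₀.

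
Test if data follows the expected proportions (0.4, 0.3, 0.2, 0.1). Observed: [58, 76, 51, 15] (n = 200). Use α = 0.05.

Expected: [80.0, 60.0, 40.0, 20.0]. χ² = 14.592. df = 3, critical = 7.815. Reject H₀.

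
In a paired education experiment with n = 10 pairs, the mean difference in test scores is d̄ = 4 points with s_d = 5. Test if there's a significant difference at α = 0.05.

t = d̄/(s_d/√n) = 4/(5/√10) = 2.53. df = 9, critical t = ±2.262. Reject H₀.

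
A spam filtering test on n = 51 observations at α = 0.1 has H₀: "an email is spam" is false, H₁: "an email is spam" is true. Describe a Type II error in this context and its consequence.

Type II error: failing to reject H₀ when it is false — concluding that an email is spam is not supported when in fact it is. Consequence: a spam email lands in the inbox.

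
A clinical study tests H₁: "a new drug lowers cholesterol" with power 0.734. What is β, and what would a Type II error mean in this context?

β = 1 - power = 1 - 0.734 = 0.266. A Type II error is failing to reject H₀ when H₀ is false (false negative) — here, failing to conclude that a new drug lowers cholesterol when in fact it is true. Consequence: shelving an effective drug — patients miss out on a treatment that would have helped.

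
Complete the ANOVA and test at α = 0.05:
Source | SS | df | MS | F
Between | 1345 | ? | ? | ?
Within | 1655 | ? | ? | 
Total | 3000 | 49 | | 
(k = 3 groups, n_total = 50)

df_between = 2, df_within = 47. MS_between = 672.5, MS_within = 35.21. F = 19.098, F_crit ≈ 3.195. Reject H₀.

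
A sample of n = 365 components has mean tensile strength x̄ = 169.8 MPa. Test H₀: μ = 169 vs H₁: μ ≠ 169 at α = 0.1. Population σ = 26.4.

z = (x̄ - μ₀)/(σ/√n) = (169.8 - 169)/(26.4/√365) = 0.579. Critical value: ±1.645. Since |0.579| ≤ 1.645, Fail to reject H₀.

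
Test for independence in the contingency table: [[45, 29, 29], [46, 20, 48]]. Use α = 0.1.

χ² = 5.81. df = 2, critical = 4.605. Reject H₀. Variables are dependent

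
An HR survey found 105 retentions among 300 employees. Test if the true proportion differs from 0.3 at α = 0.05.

p̂ = 0.35, p₀ = 0.3. z = (p̂ - p₀)/√(p₀(1-p₀)/n) = 1.89. Critical: ±1.96. Fail to reject H₀.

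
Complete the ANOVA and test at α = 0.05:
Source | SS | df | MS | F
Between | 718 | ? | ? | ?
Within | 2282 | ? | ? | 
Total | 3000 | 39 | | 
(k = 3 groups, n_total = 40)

df_between = 2, df_within = 37. MS_between = 359.0, MS_within = 61.68. F = 5.821, F_crit ≈ 3.252. Reject H₀.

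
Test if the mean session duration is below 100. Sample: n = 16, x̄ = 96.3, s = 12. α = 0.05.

t = (96.3 - 100)/(12/√16) = -1.233, df = 15. Critical t = -1.753. Fail to reject H₀.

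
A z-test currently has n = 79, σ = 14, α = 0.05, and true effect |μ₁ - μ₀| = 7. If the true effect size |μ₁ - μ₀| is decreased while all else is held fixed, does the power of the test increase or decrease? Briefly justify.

Power decreases: a smaller true effect decreases the non-centrality λ = |μ₁ - μ₀|/(σ/√n).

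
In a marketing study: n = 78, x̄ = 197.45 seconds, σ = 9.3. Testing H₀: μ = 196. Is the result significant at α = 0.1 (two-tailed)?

z = (197.45 - 196)/(9.3/√78) = 1.377. Since |z| ≤ 1.645, not significant at α = 0.1.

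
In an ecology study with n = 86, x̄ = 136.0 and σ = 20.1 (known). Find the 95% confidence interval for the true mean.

CI = x̄ ± z*(σ/√n) = 136.0 ± 1.96(20.1/√86) = 136.0 ± 4.25 = (131.75, 140.25)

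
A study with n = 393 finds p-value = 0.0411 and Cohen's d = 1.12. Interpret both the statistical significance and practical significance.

Statistically significant (p = 0.0411 < 0.05). Cohen's d = 1.12 indicates a large effect size. Both statistical and practical significance should be considered.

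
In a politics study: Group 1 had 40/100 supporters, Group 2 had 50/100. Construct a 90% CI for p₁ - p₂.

p̂₁ = 0.4, p̂₂ = 0.5. Difference = -0.1. CI = (-0.215, 0.015)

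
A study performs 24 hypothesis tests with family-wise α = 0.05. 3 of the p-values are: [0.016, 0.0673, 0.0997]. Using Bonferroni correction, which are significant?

Bonferroni α = 0.05/24 = 0.00208. None of the given p-values are significant.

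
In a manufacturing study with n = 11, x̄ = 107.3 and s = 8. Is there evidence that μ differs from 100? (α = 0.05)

t = (x̄ - μ₀)/(s/√n) = (107.3 - 100)/(8/√11) = 3.026. df = 10, critical t = ±2.228. Reject H₀.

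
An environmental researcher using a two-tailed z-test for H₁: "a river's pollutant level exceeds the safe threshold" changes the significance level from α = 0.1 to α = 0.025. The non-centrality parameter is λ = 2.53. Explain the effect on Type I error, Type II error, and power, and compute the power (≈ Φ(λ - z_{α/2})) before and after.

Decreasing α from 0.1 to 0.025:
• Type I error rate decreases (α is the Type I rate by definition).
• Critical value moves from z_{α/2} = 1.645 to 2.241, so power = Φ(λ - z_{α/2}) goes from Φ(2.53 - 1.645) = 0.812 to Φ(2.53 - 2.241) = 0.614.
• Type II error rate β = 1 - power therefore increases (0.188 → 0.386).
Appropriate when false positives are costly — here, shutting down a compliant factory unnecessarily.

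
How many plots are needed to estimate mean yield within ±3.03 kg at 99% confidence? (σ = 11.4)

n = (z*σ/E)² = (2.576×11.4/3.03)² = 93.9 → n = 94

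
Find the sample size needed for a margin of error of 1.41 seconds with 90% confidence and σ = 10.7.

n = (z*σ/E)² = (1.645×10.7/1.41)² = 155.8 → n = 156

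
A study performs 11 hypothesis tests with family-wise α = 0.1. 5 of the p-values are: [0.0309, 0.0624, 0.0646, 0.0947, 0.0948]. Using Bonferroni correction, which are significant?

Bonferroni α = 0.1/11 = 0.00909. None of the given p-values are significant.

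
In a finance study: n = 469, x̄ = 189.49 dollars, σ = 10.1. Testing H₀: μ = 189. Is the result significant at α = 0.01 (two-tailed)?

z = (189.49 - 189)/(10.1/√469) = 1.051. Since |z| ≤ 2.576, not significant at α = 0.01.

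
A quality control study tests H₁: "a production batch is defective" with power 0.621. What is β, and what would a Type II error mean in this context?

β = 1 - power = 1 - 0.621 = 0.379. A Type II error is failing to reject H₀ when H₀ is false (false negative) — here, failing to conclude that a production batch is defective when in fact it is true. Consequence: shipping a defective batch — faulty products reach customers.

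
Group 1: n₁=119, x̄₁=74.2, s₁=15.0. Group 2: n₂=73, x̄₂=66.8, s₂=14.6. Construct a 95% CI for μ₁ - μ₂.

Difference = 7.4. SE = √(15.0²/119 + 14.6²/73) = 2.193. CI = (3.1, 11.7)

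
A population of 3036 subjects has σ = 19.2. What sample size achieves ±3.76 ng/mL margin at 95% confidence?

Without FPC: n₀ = (1.96×19.2/3.76)² = 100.17. With FPC: n = n₀N/(n₀+N-1) = 97.002 → n = 98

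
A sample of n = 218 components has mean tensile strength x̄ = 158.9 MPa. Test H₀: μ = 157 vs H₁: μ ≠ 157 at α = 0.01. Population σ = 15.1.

z = (x̄ - μ₀)/(σ/√n) = (158.9 - 157)/(15.1/√218) = 1.858. Critical value: ±2.576. Since |1.858| ≤ 2.576, Fail to reject H₀.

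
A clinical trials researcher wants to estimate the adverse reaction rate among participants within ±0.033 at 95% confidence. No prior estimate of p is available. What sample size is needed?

Conservative approach: use p = 0.5 (maximizes p(1-p) = 0.25). n = z²(0.25)/E² = 1.96²×0.25/0.033² = 881.9 → n = 882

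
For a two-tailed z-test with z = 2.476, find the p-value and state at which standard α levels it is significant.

p = 2·P(Z > |2.476|) = 2·(1 - Φ(2.476)) ≈ 0.0133. Significant at α = 0.1; Significant at α = 0.05.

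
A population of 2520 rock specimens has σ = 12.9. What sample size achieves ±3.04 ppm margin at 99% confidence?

Without FPC: n₀ = (2.576×12.9/3.04)² = 119.488. With FPC: n = n₀N/(n₀+N-1) = 114.1 → n = 115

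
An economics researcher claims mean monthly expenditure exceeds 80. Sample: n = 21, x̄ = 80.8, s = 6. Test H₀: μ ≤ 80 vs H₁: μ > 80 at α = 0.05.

t = (80.8 - 80)/(6/√21) = 0.611, df = 20. Critical t = 1.725. Fail to reject H₀.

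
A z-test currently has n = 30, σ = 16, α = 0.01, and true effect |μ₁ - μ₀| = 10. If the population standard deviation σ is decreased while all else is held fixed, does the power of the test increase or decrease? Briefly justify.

Power increases: a smaller σ shrinks the standard error σ/√n, moving the sampling distribution under H₁ further from the critical value.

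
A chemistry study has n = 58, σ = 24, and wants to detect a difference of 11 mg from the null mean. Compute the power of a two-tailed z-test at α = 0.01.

SE = σ/√n = 24/√58 = 3.151. Non-centrality λ = d/SE = 11/3.151 = 3.491. Power ≈ Φ(λ - z_{α/2}) = Φ(3.491 - 2.576) = Φ(0.915) = 0.82.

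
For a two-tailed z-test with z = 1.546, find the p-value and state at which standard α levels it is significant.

p = 2·P(Z > |1.546|) = 2·(1 - Φ(1.546)) ≈ 0.1221. Not significant at any standard level.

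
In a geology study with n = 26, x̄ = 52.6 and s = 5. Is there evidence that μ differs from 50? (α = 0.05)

t = (x̄ - μ₀)/(s/√n) = (52.6 - 50)/(5/√26) = 2.651. df = 25, critical t = ±2.06. Reject H₀.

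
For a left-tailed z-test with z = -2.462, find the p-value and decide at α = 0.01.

p = P(Z < -2.462) = Φ(-2.462) ≈ 0.0069. Since p < 0.01, reject H₀ (significant) at α = 0.01.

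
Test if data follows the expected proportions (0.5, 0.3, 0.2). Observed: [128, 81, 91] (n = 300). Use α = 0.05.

Expected: [150.0, 90.0, 60.0]. χ² = 20.143. df = 2, critical = 5.991. Reject H₀.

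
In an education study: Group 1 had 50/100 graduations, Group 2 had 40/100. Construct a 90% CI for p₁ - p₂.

p̂₁ = 0.5, p̂₂ = 0.4. Difference = 0.1. CI = (-0.015, 0.215)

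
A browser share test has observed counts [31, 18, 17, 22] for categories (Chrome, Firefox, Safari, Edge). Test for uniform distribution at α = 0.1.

Expected = 22 each. χ² = Σ(O-E)²/E = 5.545. df = 3, critical value = 6.251. Fail to reject H₀.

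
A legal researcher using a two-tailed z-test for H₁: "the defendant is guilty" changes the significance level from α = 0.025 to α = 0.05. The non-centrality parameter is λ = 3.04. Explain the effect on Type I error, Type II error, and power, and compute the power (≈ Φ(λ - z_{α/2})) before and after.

Increasing α from 0.025 to 0.05:
• Type I error rate increases (α is the Type I rate by definition).
• Critical value moves from z_{α/2} = 2.241 to 1.96, so power = Φ(λ - z_{α/2}) goes from Φ(3.04 - 2.241) = 0.788 to Φ(3.04 - 1.96) = 0.86.
• Type II error rate β = 1 - power therefore decreases (0.212 → 0.14).
Appropriate when false negatives are costly — here, acquitting a guilty person.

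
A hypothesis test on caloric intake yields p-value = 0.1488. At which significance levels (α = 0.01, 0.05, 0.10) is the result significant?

p = 0.1488. Not significant at any of the given levels.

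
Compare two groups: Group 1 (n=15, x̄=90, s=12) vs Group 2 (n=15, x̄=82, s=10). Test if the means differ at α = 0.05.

Pooled sp = 11.05. t = 1.984, df = 28. Critical t = ±2.048. Fail to reject H₀.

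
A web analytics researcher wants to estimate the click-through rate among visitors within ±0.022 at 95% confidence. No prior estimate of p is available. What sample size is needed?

Conservative approach: use p = 0.5 (maximizes p(1-p) = 0.25). n = z²(0.25)/E² = 1.96²×0.25/0.022² = 1984.3 → n = 1985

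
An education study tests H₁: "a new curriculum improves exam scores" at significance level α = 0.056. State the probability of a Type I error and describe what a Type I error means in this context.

P(Type I error) = α = 0.056. A Type I error is rejecting H₀ when H₀ is actually true (false positive) — here, concluding that a new curriculum improves exam scores when in fact this is not the case. Consequence: adopting a curriculum that gives no real benefit — disruption for nothing.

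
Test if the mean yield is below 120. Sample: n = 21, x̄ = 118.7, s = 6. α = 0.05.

t = (118.7 - 120)/(6/√21) = -0.993, df = 20. Critical t = -1.725. Fail to reject H₀.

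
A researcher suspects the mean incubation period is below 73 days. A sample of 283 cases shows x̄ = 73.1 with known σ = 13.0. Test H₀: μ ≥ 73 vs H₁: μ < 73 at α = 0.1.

z = 0.129. Critical value: -1.28. Fail to reject H₀.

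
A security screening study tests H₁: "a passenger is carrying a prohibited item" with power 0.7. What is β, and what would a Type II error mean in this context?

β = 1 - power = 1 - 0.7 = 0.3. A Type II error is failing to reject H₀ when H₀ is false (false negative) — here, failing to conclude that a passenger is carrying a prohibited item when in fact it is true. Consequence: letting a prohibited item through — security breach.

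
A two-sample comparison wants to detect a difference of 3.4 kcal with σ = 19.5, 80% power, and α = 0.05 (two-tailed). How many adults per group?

n per group = 2(z_α/2 + z_β)²σ²/d² = 2×(1.96 + 0.84)²×19.5²/3.4² = 515.8 → n = 516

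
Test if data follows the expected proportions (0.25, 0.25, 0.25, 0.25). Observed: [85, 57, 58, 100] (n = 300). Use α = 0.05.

Expected: [75.0, 75.0, 75.0, 75.0]. χ² = 17.84. df = 3, critical = 7.815. Reject H₀.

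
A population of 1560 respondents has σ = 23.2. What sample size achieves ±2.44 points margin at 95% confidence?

Without FPC: n₀ = (1.96×23.2/2.44)² = 347.303. With FPC: n = n₀N/(n₀+N-1) = 284.2 → n = 285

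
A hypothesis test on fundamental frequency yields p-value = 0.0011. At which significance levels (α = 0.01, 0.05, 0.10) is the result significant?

p = 0.0011. Significant at: α = 0.01, 0.05, 0.1.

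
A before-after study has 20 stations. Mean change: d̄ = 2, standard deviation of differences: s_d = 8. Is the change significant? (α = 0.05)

t = d̄/(s_d/√n) = 2/(8/√20) = 1.118. df = 19, critical t = ±2.093. Fail to reject H₀.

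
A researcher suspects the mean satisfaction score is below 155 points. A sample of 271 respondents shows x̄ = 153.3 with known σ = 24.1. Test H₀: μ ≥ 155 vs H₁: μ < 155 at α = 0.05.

z = -1.161. Critical value: -1.645. Fail to reject H₀.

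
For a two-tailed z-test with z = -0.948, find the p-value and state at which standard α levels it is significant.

p = 2·P(Z > |-0.948|) = 2·(1 - Φ(0.948)) ≈ 0.3431. Not significant at any standard level.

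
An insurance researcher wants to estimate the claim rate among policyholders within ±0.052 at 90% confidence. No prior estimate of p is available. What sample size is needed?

Conservative approach: use p = 0.5 (maximizes p(1-p) = 0.25). n = z²(0.25)/E² = 1.645²×0.25/0.052² = 250.2 → n = 251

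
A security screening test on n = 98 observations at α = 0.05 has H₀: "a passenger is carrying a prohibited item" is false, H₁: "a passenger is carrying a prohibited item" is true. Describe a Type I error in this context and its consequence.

Type I error: rejecting H₀ when it is true — concluding that a passenger is carrying a prohibited item when in fact it is not. Consequence: detaining an innocent passenger — delay and inconvenience.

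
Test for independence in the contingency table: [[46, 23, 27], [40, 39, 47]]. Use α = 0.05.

χ² = 6.009. df = 2, critical = 5.991. Reject H₀. Variables are dependent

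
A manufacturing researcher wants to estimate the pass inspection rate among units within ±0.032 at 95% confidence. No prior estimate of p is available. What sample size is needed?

Conservative approach: use p = 0.5 (maximizes p(1-p) = 0.25). n = z²(0.25)/E² = 1.96²×0.25/0.032² = 937.9 → n = 938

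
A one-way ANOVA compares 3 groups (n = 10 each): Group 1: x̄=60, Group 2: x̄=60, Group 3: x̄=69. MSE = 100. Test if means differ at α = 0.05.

Grand mean = 63.0. SS_between = 540.0, MS_between = 270.0. F = 2.7, F_crit ≈ 3.354. Fail to reject H₀.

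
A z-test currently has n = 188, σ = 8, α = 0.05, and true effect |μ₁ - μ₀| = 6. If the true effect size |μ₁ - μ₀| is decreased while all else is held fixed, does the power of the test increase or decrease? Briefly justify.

Power decreases: a smaller true effect decreases the non-centrality λ = |μ₁ - μ₀|/(σ/√n).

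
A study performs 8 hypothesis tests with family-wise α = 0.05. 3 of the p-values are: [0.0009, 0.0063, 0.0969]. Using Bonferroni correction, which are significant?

Bonferroni α = 0.05/8 = 0.00625. Significant p-values: [0.0009]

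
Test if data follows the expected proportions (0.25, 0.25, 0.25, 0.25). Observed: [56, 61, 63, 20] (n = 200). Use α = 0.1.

Expected: [50.0, 50.0, 50.0, 50.0]. χ² = 24.52. df = 3, critical = 6.251. Reject H₀.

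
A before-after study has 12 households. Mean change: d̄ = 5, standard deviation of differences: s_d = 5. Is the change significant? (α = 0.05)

t = d̄/(s_d/√n) = 5/(5/√12) = 3.464. df = 11, critical t = ±2.201. Reject H₀.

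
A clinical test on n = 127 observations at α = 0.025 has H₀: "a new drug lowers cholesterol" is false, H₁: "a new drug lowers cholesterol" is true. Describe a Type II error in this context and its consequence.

Type II error: failing to reject H₀ when it is false — concluding that a new drug lowers cholesterol is not supported when in fact it is. Consequence: shelving an effective drug — patients miss out on a treatment that would have helped.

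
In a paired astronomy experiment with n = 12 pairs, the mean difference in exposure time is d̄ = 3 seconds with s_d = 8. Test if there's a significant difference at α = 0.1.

t = d̄/(s_d/√n) = 3/(8/√12) = 1.299. df = 11, critical t = ±1.796. Fail to reject H₀.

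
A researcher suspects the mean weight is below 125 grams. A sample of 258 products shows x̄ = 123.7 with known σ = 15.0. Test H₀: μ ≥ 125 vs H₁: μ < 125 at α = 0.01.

z = -1.392. Critical value: -2.33. Fail to reject H₀.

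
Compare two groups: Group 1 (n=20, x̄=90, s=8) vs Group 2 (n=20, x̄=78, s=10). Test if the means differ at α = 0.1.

Pooled sp = 9.06. t = 4.191, df = 38. Critical t = ±1.686. Reject H₀.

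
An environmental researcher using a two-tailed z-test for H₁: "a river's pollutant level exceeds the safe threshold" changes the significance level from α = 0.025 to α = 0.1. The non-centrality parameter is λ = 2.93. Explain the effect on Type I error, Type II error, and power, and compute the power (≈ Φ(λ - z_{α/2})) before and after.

Increasing α from 0.025 to 0.1:
• Type I error rate increases (α is the Type I rate by definition).
• Critical value moves from z_{α/2} = 2.241 to 1.645, so power = Φ(λ - z_{α/2}) goes from Φ(2.93 - 2.241) = 0.755 to Φ(2.93 - 1.645) = 0.901.
• Type II error rate β = 1 - power therefore decreases (0.245 → 0.099).
Appropriate when false negatives are costly — here, allowing unsafe pollution to continue.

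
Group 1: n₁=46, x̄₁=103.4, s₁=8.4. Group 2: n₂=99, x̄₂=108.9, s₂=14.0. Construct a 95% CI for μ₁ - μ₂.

Difference = -5.5. SE = √(8.4²/46 + 14.0²/99) = 1.874. CI = (-9.17, -1.83)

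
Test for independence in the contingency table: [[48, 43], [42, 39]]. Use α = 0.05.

χ² = 0.014. df = 1, critical = 3.841. Fail to reject H₀. No evidence of dependence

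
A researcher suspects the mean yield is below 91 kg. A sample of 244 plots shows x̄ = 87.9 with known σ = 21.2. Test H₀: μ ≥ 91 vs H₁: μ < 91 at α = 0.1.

z = -2.284. Critical value: -1.28. Reject H₀.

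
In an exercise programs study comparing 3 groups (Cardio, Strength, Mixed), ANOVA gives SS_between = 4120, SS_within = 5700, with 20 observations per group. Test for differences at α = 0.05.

df_between = 2, df_within = 57. F = MS_between/MS_within = 2060.0/100.0 = 20.6. F_crit ≈ 3.159. Reject H₀. At least one mean differs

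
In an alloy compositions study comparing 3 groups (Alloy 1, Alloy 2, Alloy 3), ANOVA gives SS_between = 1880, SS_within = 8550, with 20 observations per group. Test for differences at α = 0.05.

df_between = 2, df_within = 57. F = MS_between/MS_within = 940.0/150.0 = 6.267. F_crit ≈ 3.159. Reject H₀. At least one mean differs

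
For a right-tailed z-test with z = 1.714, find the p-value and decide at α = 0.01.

p = P(Z > 1.714) = 1 - Φ(1.714) ≈ 0.0433. Since p ≥ 0.01, fail to reject H₀ (not significant) at α = 0.01.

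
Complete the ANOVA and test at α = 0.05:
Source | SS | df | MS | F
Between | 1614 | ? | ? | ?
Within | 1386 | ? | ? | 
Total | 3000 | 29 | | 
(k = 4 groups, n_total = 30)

df_between = 3, df_within = 26. MS_between = 538.0, MS_within = 53.31. F = 10.092, F_crit ≈ 2.975. Reject H₀.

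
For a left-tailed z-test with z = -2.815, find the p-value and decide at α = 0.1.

p = P(Z < -2.815) = Φ(-2.815) ≈ 0.0024. Since p < 0.1, reject H₀ (significant) at α = 0.1.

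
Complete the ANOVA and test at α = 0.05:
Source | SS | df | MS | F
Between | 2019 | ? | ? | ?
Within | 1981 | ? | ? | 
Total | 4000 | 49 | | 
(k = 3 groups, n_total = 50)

df_between = 2, df_within = 47. MS_between = 1009.5, MS_within = 42.15. F = 23.951, F_crit ≈ 3.195. Reject H₀.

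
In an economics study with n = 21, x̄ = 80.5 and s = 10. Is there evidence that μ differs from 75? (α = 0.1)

t = (x̄ - μ₀)/(s/√n) = (80.5 - 75)/(10/√21) = 2.52. df = 20, critical t = ±1.725. Reject H₀.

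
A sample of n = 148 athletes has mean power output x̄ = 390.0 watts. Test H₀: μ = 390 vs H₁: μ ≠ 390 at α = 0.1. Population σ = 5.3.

z = (x̄ - μ₀)/(σ/√n) = (390.0 - 390)/(5.3/√148) = 0.0. Critical value: ±1.645. Since |0.0| ≤ 1.645, Fail to reject H₀.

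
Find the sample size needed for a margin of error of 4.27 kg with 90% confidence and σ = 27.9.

n = (z*σ/E)² = (1.645×27.9/4.27)² = 115.5 → n = 116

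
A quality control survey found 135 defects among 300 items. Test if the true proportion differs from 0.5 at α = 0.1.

p̂ = 0.45, p₀ = 0.5. z = (p̂ - p₀)/√(p₀(1-p₀)/n) = -1.732. Critical: ±1.645. Reject H₀.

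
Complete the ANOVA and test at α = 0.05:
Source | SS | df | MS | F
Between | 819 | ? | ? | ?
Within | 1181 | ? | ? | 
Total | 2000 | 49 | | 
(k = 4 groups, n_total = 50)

df_between = 3, df_within = 46. MS_between = 273.0, MS_within = 25.67. F = 10.633, F_crit ≈ 2.807. Reject H₀.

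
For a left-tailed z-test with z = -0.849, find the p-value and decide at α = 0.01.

p = P(Z < -0.849) = Φ(-0.849) ≈ 0.1979. Since p ≥ 0.01, fail to reject H₀ (not significant) at α = 0.01.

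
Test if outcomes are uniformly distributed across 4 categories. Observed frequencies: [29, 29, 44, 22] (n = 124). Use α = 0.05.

Expected = 31 each. χ² = Σ(O-E)²/E = 8.323. df = 3, critical value = 7.815. Reject H₀.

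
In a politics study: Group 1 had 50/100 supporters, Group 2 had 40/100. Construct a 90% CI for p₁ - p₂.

p̂₁ = 0.5, p̂₂ = 0.4. Difference = 0.1. CI = (-0.015, 0.215)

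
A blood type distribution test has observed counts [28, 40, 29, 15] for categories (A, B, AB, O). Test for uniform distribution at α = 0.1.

Expected = 28 each. χ² = Σ(O-E)²/E = 11.214. df = 3, critical value = 6.251. Reject H₀.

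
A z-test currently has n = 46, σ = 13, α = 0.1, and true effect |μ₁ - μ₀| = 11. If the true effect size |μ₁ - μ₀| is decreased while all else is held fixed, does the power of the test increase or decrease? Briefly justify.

Power decreases: a smaller true effect decreases the non-centrality λ = |μ₁ - μ₀|/(σ/√n).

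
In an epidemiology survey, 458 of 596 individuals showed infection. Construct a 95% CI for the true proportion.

p̂ = 0.768. CI = p̂ ± z*√(p̂(1-p̂)/n) = (0.735, 0.802)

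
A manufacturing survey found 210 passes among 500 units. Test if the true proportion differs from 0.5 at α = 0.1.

p̂ = 0.42, p₀ = 0.5. z = (p̂ - p₀)/√(p₀(1-p₀)/n) = -3.578. Critical: ±1.645. Reject H₀.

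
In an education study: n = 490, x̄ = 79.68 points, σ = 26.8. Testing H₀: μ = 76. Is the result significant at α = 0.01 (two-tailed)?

z = (79.68 - 76)/(26.8/√490) = 3.04. Since |z| > 2.576, significant at α = 0.01.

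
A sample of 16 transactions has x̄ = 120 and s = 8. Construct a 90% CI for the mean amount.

CI = x̄ ± t*(s/√n) = 120 ± 1.753(8/√16) = (116.49, 123.51)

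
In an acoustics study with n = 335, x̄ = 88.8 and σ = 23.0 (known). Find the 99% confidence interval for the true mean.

CI = x̄ ± z*(σ/√n) = 88.8 ± 2.576(23.0/√335) = 88.8 ± 3.24 = (85.56, 92.04)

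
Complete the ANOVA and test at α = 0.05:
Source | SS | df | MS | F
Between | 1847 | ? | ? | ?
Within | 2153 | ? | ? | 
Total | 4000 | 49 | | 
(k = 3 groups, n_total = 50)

df_between = 2, df_within = 47. MS_between = 923.5, MS_within = 45.81. F = 20.16, F_crit ≈ 3.195. Reject H₀.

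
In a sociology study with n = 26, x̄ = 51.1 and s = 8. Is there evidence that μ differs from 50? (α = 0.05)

t = (x̄ - μ₀)/(s/√n) = (51.1 - 50)/(8/√26) = 0.701. df = 25, critical t = ±2.06. Fail to reject H₀.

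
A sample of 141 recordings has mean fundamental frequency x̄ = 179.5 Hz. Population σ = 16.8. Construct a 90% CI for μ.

CI = x̄ ± z*(σ/√n) = 179.5 ± 1.645(16.8/√141) = 179.5 ± 2.33 = (177.17, 181.83)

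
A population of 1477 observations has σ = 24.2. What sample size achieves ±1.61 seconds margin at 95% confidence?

Without FPC: n₀ = (1.96×24.2/1.61)² = 867.943. With FPC: n = n₀N/(n₀+N-1) = 546.9 → n = 547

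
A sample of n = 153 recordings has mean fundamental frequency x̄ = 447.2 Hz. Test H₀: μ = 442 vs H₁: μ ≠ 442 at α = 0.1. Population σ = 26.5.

z = (x̄ - μ₀)/(σ/√n) = (447.2 - 442)/(26.5/√153) = 2.427. Critical value: ±1.645. Since |2.427| > 1.645, Reject H₀.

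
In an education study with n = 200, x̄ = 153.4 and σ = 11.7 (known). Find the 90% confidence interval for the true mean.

CI = x̄ ± z*(σ/√n) = 153.4 ± 1.645(11.7/√200) = 153.4 ± 1.36 = (152.04, 154.76)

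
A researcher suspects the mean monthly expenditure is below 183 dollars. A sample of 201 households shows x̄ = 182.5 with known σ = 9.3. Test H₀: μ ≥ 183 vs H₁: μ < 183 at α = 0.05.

z = -0.762. Critical value: -1.645. Fail to reject H₀.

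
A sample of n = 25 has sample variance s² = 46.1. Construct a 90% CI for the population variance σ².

df = 24. χ²_{0.05} = 36.415, χ²_{0.95} = 13.848. CI for σ² = ((n-1)s²/χ²_{α/2}, (n-1)s²/χ²_{1-α/2}) = (24·46.1/36.415, 24·46.1/13.848) = (30.38, 79.9)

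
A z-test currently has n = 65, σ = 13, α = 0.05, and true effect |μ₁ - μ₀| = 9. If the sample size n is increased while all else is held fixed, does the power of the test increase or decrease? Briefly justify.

Power increases: a larger n shrinks the standard error σ/√n, moving the sampling distribution under H₁ further from the critical value.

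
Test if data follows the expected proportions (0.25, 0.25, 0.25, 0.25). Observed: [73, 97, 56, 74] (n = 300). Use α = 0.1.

Expected: [75.0, 75.0, 75.0, 75.0]. χ² = 11.333. df = 3, critical = 6.251. Reject H₀.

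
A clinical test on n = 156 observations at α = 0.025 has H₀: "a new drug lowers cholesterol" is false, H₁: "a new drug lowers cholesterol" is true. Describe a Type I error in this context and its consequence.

Type I error: rejecting H₀ when it is true — concluding that a new drug lowers cholesterol when in fact it is not. Consequence: approving an ineffective drug — patients take a useless medication and may skip effective alternatives.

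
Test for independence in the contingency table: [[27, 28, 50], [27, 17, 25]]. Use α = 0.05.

χ² = 3.734. df = 2, critical = 5.991. Fail to reject H₀. No evidence of dependence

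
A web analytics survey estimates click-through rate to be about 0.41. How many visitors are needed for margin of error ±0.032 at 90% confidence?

n = z²p(1-p)/E² = 1.645²×0.41×0.59/0.032² = 639.2 → n = 640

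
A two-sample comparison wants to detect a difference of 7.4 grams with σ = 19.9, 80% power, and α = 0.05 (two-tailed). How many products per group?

n per group = 2(z_α/2 + z_β)²σ²/d² = 2×(1.96 + 0.84)²×19.9²/7.4² = 113.4 → n = 114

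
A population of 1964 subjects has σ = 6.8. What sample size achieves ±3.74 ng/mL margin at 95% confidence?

Without FPC: n₀ = (1.96×6.8/3.74)² = 12.7. With FPC: n = n₀N/(n₀+N-1) = 12.6 → n = 13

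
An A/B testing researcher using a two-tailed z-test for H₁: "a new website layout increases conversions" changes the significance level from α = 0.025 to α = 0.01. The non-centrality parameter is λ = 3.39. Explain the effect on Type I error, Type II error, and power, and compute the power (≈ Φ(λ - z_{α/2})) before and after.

Decreasing α from 0.025 to 0.01:
• Type I error rate decreases (α is the Type I rate by definition).
• Critical value moves from z_{α/2} = 2.241 to 2.576, so power = Φ(λ - z_{α/2}) goes from Φ(3.39 - 2.241) = 0.875 to Φ(3.39 - 2.576) = 0.792.
• Type II error rate β = 1 - power therefore increases (0.125 → 0.208).
Appropriate when false positives are costly — here, rolling out a layout that doesn't actually help — wasted engineering effort.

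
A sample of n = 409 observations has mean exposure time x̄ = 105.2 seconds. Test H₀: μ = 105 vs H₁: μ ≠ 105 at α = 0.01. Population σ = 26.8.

z = (x̄ - μ₀)/(σ/√n) = (105.2 - 105)/(26.8/√409) = 0.151. Critical value: ±2.576. Since |0.151| ≤ 2.576, Fail to reject H₀.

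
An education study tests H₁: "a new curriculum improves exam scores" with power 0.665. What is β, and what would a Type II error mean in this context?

β = 1 - power = 1 - 0.665 = 0.335. A Type II error is failing to reject H₀ when H₀ is false (false negative) — here, failing to conclude that a new curriculum improves exam scores when in fact it is true. Consequence: keeping the old curriculum when the new one would have helped students.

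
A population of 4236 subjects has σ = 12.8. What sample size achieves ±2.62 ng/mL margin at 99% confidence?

Without FPC: n₀ = (2.576×12.8/2.62)² = 158.383. With FPC: n = n₀N/(n₀+N-1) = 152.7 → n = 153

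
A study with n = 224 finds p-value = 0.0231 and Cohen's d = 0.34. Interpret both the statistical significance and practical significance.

Statistically significant (p = 0.0231 < 0.05). Cohen's d = 0.34 indicates a small effect size. Both statistical and practical significance should be considered.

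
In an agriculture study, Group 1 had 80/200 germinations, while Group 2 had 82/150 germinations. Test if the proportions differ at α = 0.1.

p̂₁ = 0.4, p̂₂ = 0.547, pooled p̂ = 0.463. z = -2.723. Critical: ±1.645. Reject H₀.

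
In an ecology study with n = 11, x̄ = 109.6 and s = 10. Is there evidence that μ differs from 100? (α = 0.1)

t = (x̄ - μ₀)/(s/√n) = (109.6 - 100)/(10/√11) = 3.184. df = 10, critical t = ±1.812. Reject H₀.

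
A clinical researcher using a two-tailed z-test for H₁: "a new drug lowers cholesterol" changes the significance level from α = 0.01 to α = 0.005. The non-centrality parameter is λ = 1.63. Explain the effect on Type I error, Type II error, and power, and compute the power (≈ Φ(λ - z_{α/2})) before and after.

Decreasing α from 0.01 to 0.005:
• Type I error rate decreases (α is the Type I rate by definition).
• Critical value moves from z_{α/2} = 2.576 to 2.807, so power = Φ(λ - z_{α/2}) goes from Φ(1.63 - 2.576) = 0.172 to Φ(1.63 - 2.807) = 0.12.
• Type II error rate β = 1 - power therefore increases (0.828 → 0.88).
Appropriate when false positives are costly — here, approving an ineffective drug — patients take a useless medication and may skip effective alternatives.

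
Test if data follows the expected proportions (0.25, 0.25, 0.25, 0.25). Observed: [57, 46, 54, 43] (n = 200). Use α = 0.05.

Expected: [50.0, 50.0, 50.0, 50.0]. χ² = 2.6. df = 3, critical = 7.815. Fail to reject H₀.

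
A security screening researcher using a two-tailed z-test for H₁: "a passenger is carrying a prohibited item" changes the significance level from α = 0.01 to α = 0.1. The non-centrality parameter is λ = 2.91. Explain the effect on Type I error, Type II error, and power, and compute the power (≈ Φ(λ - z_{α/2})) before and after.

Increasing α from 0.01 to 0.1:
• Type I error rate increases (α is the Type I rate by definition).
• Critical value moves from z_{α/2} = 2.576 to 1.645, so power = Φ(λ - z_{α/2}) goes from Φ(2.91 - 2.576) = 0.631 to Φ(2.91 - 1.645) = 0.897.
• Type II error rate β = 1 - power therefore decreases (0.369 → 0.103).
Appropriate when false negatives are costly — here, letting a prohibited item through — security breach.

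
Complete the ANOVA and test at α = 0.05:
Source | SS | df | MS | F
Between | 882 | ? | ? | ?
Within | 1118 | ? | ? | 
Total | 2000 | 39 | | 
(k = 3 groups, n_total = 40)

df_between = 2, df_within = 37. MS_between = 441.0, MS_within = 30.22. F = 14.595, F_crit ≈ 3.252. Reject H₀.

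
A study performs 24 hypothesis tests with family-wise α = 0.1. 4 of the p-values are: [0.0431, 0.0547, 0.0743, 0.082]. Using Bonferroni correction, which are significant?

Bonferroni α = 0.1/24 = 0.00417. None of the given p-values are significant.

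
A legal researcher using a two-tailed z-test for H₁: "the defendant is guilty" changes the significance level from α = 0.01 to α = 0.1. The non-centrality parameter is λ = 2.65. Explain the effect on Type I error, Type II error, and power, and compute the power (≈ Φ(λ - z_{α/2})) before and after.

Increasing α from 0.01 to 0.1:
• Type I error rate increases (α is the Type I rate by definition).
• Critical value moves from z_{α/2} = 2.576 to 1.645, so power = Φ(λ - z_{α/2}) goes from Φ(2.65 - 2.576) = 0.529 to Φ(2.65 - 1.645) = 0.843.
• Type II error rate β = 1 - power therefore decreases (0.471 → 0.157).
Appropriate when false negatives are costly — here, acquitting a guilty person.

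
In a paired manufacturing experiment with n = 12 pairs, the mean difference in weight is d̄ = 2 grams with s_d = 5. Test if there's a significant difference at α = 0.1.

t = d̄/(s_d/√n) = 2/(5/√12) = 1.386. df = 11, critical t = ±1.796. Fail to reject H₀.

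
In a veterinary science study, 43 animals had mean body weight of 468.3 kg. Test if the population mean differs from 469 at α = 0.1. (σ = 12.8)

z = (x̄ - μ₀)/(σ/√n) = (468.3 - 469)/(12.8/√43) = -0.359. Critical value: ±1.645. Since |-0.359| ≤ 1.645, Fail to reject H₀.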